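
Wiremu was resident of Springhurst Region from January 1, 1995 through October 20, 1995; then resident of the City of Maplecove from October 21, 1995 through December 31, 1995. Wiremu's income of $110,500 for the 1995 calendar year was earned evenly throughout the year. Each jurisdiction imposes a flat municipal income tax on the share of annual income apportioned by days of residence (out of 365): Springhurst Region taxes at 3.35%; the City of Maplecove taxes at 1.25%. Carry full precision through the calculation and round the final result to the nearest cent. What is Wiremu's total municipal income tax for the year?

Springhurst Region, January 1 – October 20, 1995: 293 days → $110,500 × 3.35% × 293/365 = $2,971.5418
The City of Maplecove, October 21 – December 31, 1995: 72 days → $110,500 × 1.25% × 72/365 = $272.4658
Total = $3,244.0075

$3,244.01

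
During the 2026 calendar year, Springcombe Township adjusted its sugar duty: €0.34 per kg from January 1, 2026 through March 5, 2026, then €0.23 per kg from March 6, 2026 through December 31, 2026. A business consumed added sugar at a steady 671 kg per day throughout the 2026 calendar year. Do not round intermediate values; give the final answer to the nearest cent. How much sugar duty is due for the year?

January 1 – March 5, 2026: 64 days × 671 kg/day = 42,944 kg at €0.34/kg → €14600.96
March 6 – December 31, 2026: 301 days × 671 kg/day = 201,971 kg at €0.23/kg → €46453.33

€61054.29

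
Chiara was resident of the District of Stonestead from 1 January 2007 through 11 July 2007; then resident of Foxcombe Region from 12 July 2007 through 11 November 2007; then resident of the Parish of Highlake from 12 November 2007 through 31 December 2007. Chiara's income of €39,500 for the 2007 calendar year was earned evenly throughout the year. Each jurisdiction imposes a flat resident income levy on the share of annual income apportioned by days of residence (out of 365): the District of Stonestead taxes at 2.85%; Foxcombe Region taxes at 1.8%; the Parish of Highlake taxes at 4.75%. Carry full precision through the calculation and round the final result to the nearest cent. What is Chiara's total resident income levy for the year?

The District of Stonestead, 1 January – 11 July 2007: 192 days → €39,500 × 2.85% × 192/365 = €592.1753
Foxcombe Region, 12 July – 11 November 2007: 123 days → €39,500 × 1.8% × 123/365 = €239.5973
The Parish of Highlake, 12 November – 31 December 2007: 50 days → €39,500 × 4.75% × 50/365 = €257.0205
Total = €1,088.7932

€1,088.79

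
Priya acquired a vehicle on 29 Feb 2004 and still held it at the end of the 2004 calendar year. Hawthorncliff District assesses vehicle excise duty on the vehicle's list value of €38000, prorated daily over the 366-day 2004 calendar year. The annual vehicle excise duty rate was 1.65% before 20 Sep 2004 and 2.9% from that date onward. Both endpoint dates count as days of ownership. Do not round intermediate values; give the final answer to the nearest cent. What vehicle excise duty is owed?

€659.60

29 Feb – 19 Sep 2004: 204 days at 1.65% → €38000 × 1.65% × 204/366 = €349.4754
20 Sep – 31 Dec 2004: 103 days at 2.9% → €38000 × 2.9% × 103/366 = €310.1257
Total = €659.6011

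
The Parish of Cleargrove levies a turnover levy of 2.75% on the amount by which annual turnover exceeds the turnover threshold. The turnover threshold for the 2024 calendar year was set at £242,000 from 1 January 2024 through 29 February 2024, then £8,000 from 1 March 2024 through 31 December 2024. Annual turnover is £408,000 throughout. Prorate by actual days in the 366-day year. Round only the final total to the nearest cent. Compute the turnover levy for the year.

1 January – 29 February 2024: 60 days, exemption £242,000 → (£408,000 − £242,000) × 2.75% × 60/366 = £748.3607
1 March – 31 December 2024: 306 days, exemption £8,000 → (£408,000 − £8,000) × 2.75% × 306/366 = £9,196.7213
Total = £9,945.0820

£9,945.08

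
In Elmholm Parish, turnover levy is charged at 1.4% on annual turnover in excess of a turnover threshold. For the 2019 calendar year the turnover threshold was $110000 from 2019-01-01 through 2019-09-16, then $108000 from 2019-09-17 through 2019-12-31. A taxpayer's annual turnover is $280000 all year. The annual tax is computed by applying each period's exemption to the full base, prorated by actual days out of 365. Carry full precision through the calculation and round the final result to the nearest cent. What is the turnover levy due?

$2388.13

2019-01-01 to 2019-09-16: 259 days, exemption $110000 → ($280000 − $110000) × 1.4% × 259/365 = $1688.8219
2019-09-17 to 2019-12-31: 106 days, exemption $108000 → ($280000 − $108000) × 1.4% × 106/365 = $699.3096
Total = $2388.1315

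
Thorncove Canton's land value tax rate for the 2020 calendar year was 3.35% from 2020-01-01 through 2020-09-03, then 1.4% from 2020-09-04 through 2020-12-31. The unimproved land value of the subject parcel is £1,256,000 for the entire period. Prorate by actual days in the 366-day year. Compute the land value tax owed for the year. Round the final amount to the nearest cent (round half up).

2020-01-01 to 2020-09-03: 247 days at 3.35% → £1,256,000 × 3.35% × 247/366 = £28,395.5519
2020-09-04 to 2020-12-31: 119 days at 1.4% → £1,256,000 × 1.4% × 119/366 = £5,717.2022
Total = £34,112.7541

£34,112.75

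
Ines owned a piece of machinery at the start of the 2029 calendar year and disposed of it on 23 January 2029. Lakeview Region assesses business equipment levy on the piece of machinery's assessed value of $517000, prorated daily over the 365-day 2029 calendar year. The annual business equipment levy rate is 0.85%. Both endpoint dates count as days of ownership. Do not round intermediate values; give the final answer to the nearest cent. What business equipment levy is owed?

Days held (1 January – 23 January 2029): 23 out of 365
Tax = $517000 × 0.85% × 23/365 = $276.9137

$276.91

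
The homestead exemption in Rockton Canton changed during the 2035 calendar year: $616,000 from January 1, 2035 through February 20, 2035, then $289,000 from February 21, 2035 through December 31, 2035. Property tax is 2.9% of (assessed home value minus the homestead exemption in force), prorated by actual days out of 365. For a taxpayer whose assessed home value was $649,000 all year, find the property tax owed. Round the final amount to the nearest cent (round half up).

January 1 – February 20, 2035: 51 days, exemption $616,000 → ($649,000 − $616,000) × 2.9% × 51/365 = $133.7178
February 21 – December 31, 2035: 314 days, exemption $289,000 → ($649,000 − $289,000) × 2.9% × 314/365 = $8,981.2603
Total = $9,114.9781

$9,114.98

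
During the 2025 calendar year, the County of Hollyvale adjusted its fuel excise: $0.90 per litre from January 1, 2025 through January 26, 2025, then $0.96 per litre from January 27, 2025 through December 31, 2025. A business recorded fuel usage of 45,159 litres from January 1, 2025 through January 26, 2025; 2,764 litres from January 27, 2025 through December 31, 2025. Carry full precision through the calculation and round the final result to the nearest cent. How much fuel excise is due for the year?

$43296.54

January 1 – January 26, 2025: 45,159 litres at $0.90/litre → $40643.10
January 27 – December 31, 2025: 2,764 litres at $0.96/litre → $2653.44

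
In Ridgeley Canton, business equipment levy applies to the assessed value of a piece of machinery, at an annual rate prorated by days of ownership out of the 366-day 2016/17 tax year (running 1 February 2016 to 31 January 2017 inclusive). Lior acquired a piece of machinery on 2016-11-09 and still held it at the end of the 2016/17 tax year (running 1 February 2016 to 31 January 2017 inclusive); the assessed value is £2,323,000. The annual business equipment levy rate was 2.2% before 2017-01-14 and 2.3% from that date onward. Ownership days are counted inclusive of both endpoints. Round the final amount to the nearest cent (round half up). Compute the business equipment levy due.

2016-11-09 to 2017-01-13: 66 days at 2.2% → £2,323,000 × 2.2% × 66/366 = £9,215.8361
2017-01-14 to 2017-01-31: 18 days at 2.3% → £2,323,000 × 2.3% × 18/366 = £2,627.6557
Total = £11,843.4918

£11,843.49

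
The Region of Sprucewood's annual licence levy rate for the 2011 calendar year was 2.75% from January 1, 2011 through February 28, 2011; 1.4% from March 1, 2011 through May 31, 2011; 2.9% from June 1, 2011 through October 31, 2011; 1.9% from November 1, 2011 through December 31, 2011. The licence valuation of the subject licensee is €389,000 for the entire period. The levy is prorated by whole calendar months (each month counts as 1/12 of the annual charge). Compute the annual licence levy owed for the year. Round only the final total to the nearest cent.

January 1 – February 28, 2011: 2 months at 2.75% → €389,000 × 2.75% × 2/12 = €1,782.9167
March 1 – May 31, 2011: 3 months at 1.4% → €389,000 × 1.4% × 3/12 = €1,361.5000
June 1 – October 31, 2011: 5 months at 2.9% → €389,000 × 2.9% × 5/12 = €4,700.4167
November 1 – December 31, 2011: 2 months at 1.9% → €389,000 × 1.9% × 2/12 = €1,231.8333
Total = €9,076.6667

€9,076.67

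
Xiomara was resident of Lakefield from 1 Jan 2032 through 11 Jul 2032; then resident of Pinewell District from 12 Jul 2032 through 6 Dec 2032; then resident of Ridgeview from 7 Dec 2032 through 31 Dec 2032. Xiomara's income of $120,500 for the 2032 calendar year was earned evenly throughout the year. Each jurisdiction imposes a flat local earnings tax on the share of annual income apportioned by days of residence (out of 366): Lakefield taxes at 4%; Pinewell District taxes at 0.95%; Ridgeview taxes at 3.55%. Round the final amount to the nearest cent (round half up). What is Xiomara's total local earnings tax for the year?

$3,296.79

Lakefield, 1 Jan – 11 Jul 2032: 193 days → $120,500 × 4% × 193/366 = $2,541.6940
Pinewell District, 12 Jul – 6 Dec 2032: 148 days → $120,500 × 0.95% × 148/366 = $462.9044
Ridgeview, 7 Dec – 31 Dec 2032: 25 days → $120,500 × 3.55% × 25/366 = $292.1960
Total = $3,296.7944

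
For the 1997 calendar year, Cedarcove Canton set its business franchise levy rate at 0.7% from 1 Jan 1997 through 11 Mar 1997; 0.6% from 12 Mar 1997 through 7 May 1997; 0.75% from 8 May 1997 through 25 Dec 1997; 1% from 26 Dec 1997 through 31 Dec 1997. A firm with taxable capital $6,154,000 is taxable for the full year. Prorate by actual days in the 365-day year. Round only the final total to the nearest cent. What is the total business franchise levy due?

$44,376.24

1 Jan – 11 Mar 1997: 70 days at 0.7% → $6,154,000 × 0.7% × 70/365 = $8,261.5342
12 Mar – 7 May 1997: 57 days at 0.6% → $6,154,000 × 0.6% × 57/365 = $5,766.2137
8 May – 25 Dec 1997: 232 days at 0.75% → $6,154,000 × 0.75% × 232/365 = $29,336.8767
26 Dec – 31 Dec 1997: 6 days at 1% → $6,154,000 × 1% × 6/365 = $1,011.6164
Total = $44,376.2411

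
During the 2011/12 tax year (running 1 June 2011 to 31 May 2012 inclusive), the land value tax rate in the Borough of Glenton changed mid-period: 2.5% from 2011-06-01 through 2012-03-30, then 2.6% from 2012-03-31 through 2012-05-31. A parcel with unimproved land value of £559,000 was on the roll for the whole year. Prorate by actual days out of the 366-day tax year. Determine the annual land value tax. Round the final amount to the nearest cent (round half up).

2011-06-01 to 2012-03-30: 304 days at 2.5% → £559,000 × 2.5% × 304/366 = £11,607.6503
2012-03-31 to 2012-05-31: 62 days at 2.6% → £559,000 × 2.6% × 62/366 = £2,462.0437
Total = £14,069.6940

£14,069.69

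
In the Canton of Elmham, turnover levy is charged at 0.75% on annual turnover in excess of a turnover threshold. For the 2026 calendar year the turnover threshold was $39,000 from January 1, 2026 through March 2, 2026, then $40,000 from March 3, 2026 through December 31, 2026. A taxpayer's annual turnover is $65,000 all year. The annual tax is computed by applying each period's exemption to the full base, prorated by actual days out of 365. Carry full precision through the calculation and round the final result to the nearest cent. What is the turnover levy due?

January 1 – March 2, 2026: 61 days, exemption $39,000 → ($65,000 − $39,000) × 0.75% × 61/365 = $32.5890
March 3 – December 31, 2026: 304 days, exemption $40,000 → ($65,000 − $40,000) × 0.75% × 304/365 = $156.1644
Total = $188.7534

$188.75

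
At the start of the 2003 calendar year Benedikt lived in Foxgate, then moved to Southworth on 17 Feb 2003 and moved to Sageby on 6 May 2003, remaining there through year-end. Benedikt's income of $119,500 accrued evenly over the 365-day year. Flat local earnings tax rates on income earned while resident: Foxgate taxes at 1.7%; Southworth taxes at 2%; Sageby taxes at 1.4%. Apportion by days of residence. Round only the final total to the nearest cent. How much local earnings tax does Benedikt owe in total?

$1,872.38

Foxgate, 1 Jan – 16 Feb 2003: 47 days → $119,500 × 1.7% × 47/365 = $261.5904
Southworth, 17 Feb – 5 May 2003: 78 days → $119,500 × 2% × 78/365 = $510.7397
Sageby, 6 May – 31 Dec 2003: 240 days → $119,500 × 1.4% × 240/365 = $1,100.0548
Total = $1,872.3849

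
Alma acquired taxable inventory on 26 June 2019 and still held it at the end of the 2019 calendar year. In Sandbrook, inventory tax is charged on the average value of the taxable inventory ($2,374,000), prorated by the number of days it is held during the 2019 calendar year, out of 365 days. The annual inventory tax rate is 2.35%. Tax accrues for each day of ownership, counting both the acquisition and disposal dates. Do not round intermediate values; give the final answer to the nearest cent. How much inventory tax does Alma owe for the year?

Days held (26 June – 31 December 2019): 189 out of 365
Tax = $2,374,000 × 2.35% × 189/365 = $28,888.0027

$28,888.00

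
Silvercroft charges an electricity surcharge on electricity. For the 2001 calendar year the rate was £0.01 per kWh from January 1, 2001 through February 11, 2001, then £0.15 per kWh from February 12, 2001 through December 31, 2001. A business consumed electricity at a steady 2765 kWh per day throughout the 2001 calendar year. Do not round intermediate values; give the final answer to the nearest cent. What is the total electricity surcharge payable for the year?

£135,125.55

January 1 – February 11, 2001: 42 days × 2765 kWh/day = 116,130 kWh at £0.01/kWh → £1,161.30
February 12 – December 31, 2001: 323 days × 2765 kWh/day = 893,095 kWh at £0.15/kWh → £133,964.25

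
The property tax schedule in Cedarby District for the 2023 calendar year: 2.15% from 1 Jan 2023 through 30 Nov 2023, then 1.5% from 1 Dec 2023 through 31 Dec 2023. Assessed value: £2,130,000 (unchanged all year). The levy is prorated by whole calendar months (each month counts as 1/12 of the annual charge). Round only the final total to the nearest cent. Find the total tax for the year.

£44,641.25

1 Jan – 30 Nov 2023: 11 months at 2.15% → £2,130,000 × 2.15% × 11/12 = £41,978.7500
1 Dec – 31 Dec 2023: 1 month at 1.5% → £2,130,000 × 1.5% × 1/12 = £2,662.5000
Total = £44,641.2500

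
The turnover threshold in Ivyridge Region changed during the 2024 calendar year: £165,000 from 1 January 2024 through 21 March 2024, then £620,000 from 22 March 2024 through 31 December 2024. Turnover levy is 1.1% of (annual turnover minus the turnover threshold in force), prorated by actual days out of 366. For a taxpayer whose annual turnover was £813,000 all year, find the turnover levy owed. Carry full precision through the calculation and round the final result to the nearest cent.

1 January – 21 March 2024: 81 days, exemption £165,000 → (£813,000 − £165,000) × 1.1% × 81/366 = £1,577.5082
22 March – 31 December 2024: 285 days, exemption £620,000 → (£813,000 − £620,000) × 1.1% × 285/366 = £1,653.1557
Total = £3,230.6639

£3,230.66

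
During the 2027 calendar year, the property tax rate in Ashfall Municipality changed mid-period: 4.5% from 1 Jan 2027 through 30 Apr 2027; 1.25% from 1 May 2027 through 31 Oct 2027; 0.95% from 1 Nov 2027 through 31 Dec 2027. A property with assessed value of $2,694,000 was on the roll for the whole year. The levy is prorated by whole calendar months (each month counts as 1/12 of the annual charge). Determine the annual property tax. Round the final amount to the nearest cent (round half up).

1 Jan – 30 Apr 2027: 4 months at 4.5% → $2,694,000 × 4.5% × 4/12 = $40,410.0000
1 May – 31 Oct 2027: 6 months at 1.25% → $2,694,000 × 1.25% × 6/12 = $16,837.5000
1 Nov – 31 Dec 2027: 2 months at 0.95% → $2,694,000 × 0.95% × 2/12 = $4,265.5000
Total = $61,513.0000

$61,513.00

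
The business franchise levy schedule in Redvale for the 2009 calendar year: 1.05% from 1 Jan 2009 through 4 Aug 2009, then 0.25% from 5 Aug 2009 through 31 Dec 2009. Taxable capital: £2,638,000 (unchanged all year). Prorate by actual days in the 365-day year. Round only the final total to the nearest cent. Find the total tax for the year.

£19,083.94

1 Jan – 4 Aug 2009: 216 days at 1.05% → £2,638,000 × 1.05% × 216/365 = £16,391.7370
5 Aug – 31 Dec 2009: 149 days at 0.25% → £2,638,000 × 0.25% × 149/365 = £2,692.2055
Total = £19,083.9425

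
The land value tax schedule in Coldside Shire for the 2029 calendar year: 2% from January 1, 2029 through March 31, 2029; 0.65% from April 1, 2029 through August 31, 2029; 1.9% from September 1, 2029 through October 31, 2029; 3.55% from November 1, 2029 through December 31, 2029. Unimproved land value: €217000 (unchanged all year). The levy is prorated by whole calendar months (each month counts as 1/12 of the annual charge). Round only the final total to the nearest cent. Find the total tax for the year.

€3643.79

January 1 – March 31, 2029: 3 months at 2% → €217000 × 2% × 3/12 = €1085.0000
April 1 – August 31, 2029: 5 months at 0.65% → €217000 × 0.65% × 5/12 = €587.7083
September 1 – October 31, 2029: 2 months at 1.9% → €217000 × 1.9% × 2/12 = €687.1667
November 1 – December 31, 2029: 2 months at 3.55% → €217000 × 3.55% × 2/12 = €1283.9167
Total = €3643.7917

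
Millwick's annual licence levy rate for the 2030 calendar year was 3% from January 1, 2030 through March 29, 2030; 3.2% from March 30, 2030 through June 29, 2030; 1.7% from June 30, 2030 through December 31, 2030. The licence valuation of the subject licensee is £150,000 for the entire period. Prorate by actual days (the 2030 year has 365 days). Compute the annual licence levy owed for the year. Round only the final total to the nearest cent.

January 1 – March 29, 2030: 88 days at 3% → £150,000 × 3% × 88/365 = £1,084.9315
March 30 – June 29, 2030: 92 days at 3.2% → £150,000 × 3.2% × 92/365 = £1,209.8630
June 30 – December 31, 2030: 185 days at 1.7% → £150,000 × 1.7% × 185/365 = £1,292.4658
Total = £3,587.2603

£3,587.26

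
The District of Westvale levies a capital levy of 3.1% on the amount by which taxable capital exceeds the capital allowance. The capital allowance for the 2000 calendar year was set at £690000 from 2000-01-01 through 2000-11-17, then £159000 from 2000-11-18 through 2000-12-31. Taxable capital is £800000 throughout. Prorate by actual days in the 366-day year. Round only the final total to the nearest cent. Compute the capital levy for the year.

£5388.92

2000-01-01 to 2000-11-17: 322 days, exemption £690000 → (£800000 − £690000) × 3.1% × 322/366 = £3000.0546
2000-11-18 to 2000-12-31: 44 days, exemption £159000 → (£800000 − £159000) × 3.1% × 44/366 = £2388.8634
Total = £5388.9180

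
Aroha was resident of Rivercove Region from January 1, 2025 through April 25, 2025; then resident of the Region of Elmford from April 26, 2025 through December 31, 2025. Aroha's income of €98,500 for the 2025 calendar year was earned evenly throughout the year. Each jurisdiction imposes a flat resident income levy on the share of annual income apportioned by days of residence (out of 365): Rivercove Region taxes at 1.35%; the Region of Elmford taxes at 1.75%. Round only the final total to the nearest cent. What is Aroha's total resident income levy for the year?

Rivercove Region, January 1 – April 25, 2025: 115 days → €98,500 × 1.35% × 115/365 = €418.9623
The Region of Elmford, April 26 – December 31, 2025: 250 days → €98,500 × 1.75% × 250/365 = €1,180.6507
Total = €1,599.6130

€1,599.61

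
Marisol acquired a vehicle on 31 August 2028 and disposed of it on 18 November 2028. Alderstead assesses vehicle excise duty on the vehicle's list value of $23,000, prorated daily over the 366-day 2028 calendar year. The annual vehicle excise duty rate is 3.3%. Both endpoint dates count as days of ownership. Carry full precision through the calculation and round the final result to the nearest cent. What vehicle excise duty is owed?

$165.90

Days held (31 August – 18 November 2028): 80 out of 366
Tax = $23,000 × 3.3% × 80/366 = $165.9016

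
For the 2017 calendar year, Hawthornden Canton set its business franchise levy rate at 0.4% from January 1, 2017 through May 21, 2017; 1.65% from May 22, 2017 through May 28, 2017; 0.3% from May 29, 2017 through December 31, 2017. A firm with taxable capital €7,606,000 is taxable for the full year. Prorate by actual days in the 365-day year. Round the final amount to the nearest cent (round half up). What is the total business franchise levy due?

€27,725.43

January 1 – May 21, 2017: 141 days at 0.4% → €7,606,000 × 0.4% × 141/365 = €11,752.8329
May 22 – May 28, 2017: 7 days at 1.65% → €7,606,000 × 1.65% × 7/365 = €2,406.8301
May 29 – December 31, 2017: 217 days at 0.3% → €7,606,000 × 0.3% × 217/365 = €13,565.7699
Total = €27,725.4329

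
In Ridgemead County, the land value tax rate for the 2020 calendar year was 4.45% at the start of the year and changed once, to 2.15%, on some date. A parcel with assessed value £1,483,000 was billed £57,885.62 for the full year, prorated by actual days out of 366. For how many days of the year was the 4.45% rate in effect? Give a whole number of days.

279 days

Let d = days at the first rate; then 366 − d days at the second rate.
£1,483,000 × [4.45%·d + 2.15%·(366−d)] / 366 = £57,885.62
Solving gives d = 279, so the new rate took effect on 6 October 2020.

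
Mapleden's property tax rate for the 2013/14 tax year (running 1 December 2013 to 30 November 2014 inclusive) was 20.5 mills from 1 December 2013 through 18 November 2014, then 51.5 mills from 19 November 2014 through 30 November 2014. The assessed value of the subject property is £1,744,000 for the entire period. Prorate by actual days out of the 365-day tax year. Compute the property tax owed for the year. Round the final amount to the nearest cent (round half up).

1 December 2013 – 18 November 2014: 353 days at 20.5 mills → £1,744,000 × 2.05% × 353/365 = £34,576.5918
19 November – 30 November 2014: 12 days at 51.5 mills → £1,744,000 × 5.15% × 12/365 = £2,952.8548
Total = £37,529.4466

£37,529.45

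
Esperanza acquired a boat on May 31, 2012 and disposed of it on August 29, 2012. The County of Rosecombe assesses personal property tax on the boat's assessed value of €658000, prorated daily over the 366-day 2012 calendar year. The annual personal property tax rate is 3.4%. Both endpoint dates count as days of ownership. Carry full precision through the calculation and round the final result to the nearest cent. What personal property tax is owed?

Days held (May 31 – August 29, 2012): 91 out of 366
Tax = €658000 × 3.4% × 91/366 = €5562.4372

€5562.44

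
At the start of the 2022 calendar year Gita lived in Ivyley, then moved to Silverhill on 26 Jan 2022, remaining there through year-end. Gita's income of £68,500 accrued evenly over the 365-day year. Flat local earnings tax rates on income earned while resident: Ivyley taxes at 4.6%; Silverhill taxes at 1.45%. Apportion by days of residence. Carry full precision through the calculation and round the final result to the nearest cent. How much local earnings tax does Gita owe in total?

£1,141.04

Ivyley, 1 Jan – 25 Jan 2022: 25 days → £68,500 × 4.6% × 25/365 = £215.8219
Silverhill, 26 Jan – 31 Dec 2022: 340 days → £68,500 × 1.45% × 340/365 = £925.2192
Total = £1,141.0411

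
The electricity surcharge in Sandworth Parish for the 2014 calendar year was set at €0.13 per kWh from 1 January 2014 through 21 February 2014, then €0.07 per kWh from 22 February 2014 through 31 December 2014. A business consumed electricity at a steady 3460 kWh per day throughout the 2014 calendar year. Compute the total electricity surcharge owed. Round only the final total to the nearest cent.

1 January – 21 February 2014: 52 days × 3460 kWh/day = 179,920 kWh at €0.13/kWh → €23389.60
22 February – 31 December 2014: 313 days × 3460 kWh/day = 1,082,980 kWh at €0.07/kWh → €75808.60

€99198.20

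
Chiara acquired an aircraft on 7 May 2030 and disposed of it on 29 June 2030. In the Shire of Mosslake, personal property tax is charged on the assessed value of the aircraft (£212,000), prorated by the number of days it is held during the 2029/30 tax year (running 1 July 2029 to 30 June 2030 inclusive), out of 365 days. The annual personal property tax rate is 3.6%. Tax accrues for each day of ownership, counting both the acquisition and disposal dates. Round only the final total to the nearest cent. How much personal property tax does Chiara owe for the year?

Days held (7 May – 29 June 2030): 54 out of 365
Tax = £212,000 × 3.6% × 54/365 = £1,129.1178

£1,129.12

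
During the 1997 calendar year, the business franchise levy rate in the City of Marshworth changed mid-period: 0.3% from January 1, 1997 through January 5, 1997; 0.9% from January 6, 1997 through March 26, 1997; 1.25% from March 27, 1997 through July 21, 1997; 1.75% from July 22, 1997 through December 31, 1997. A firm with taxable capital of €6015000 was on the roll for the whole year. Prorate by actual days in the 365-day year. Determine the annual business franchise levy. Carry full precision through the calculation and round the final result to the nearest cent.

January 1 – January 5, 1997: 5 days at 0.3% → €6015000 × 0.3% × 5/365 = €247.1918
January 6 – March 26, 1997: 80 days at 0.9% → €6015000 × 0.9% × 80/365 = €11865.2055
March 27 – July 21, 1997: 117 days at 1.25% → €6015000 × 1.25% × 117/365 = €24101.1986
July 22 – December 31, 1997: 163 days at 1.75% → €6015000 × 1.75% × 163/365 = €47007.6370
Total = €83221.2329

€83221.23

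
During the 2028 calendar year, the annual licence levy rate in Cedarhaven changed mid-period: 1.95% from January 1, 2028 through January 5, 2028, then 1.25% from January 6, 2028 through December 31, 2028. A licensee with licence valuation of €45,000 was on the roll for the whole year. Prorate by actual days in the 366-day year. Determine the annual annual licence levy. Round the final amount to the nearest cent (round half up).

€566.80

January 1 – January 5, 2028: 5 days at 1.95% → €45,000 × 1.95% × 5/366 = €11.9877
January 6 – December 31, 2028: 361 days at 1.25% → €45,000 × 1.25% × 361/366 = €554.8156
Total = €566.8033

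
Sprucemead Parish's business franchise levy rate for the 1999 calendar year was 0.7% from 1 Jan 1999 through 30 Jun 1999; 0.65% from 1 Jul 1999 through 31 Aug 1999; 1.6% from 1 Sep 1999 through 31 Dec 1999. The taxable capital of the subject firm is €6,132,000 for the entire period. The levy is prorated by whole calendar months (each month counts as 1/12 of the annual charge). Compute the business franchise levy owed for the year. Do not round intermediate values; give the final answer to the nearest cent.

€60,809.00

1 Jan – 30 Jun 1999: 6 months at 0.7% → €6,132,000 × 0.7% × 6/12 = €21,462.0000
1 Jul – 31 Aug 1999: 2 months at 0.65% → €6,132,000 × 0.65% × 2/12 = €6,643.0000
1 Sep – 31 Dec 1999: 4 months at 1.6% → €6,132,000 × 1.6% × 4/12 = €32,704.0000
Total = €60,809.0000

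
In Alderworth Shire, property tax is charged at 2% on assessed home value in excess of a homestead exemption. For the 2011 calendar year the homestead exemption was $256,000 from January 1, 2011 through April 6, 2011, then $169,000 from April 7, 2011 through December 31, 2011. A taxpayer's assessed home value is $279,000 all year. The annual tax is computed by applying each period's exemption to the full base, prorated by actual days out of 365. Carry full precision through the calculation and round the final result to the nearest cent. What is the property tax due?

$1,742.36

January 1 – April 6, 2011: 96 days, exemption $256,000 → ($279,000 − $256,000) × 2% × 96/365 = $120.9863
April 7 – December 31, 2011: 269 days, exemption $169,000 → ($279,000 − $169,000) × 2% × 269/365 = $1,621.3699
Total = $1,742.3562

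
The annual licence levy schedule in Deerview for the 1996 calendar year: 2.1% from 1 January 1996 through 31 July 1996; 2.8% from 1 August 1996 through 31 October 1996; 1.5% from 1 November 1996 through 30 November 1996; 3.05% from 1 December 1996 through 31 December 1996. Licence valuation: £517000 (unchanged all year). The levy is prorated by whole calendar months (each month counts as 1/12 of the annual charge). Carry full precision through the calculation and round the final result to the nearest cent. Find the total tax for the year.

£11912.54

1 January – 31 July 1996: 7 months at 2.1% → £517000 × 2.1% × 7/12 = £6333.2500
1 August – 31 October 1996: 3 months at 2.8% → £517000 × 2.8% × 3/12 = £3619.0000
1 November – 30 November 1996: 1 month at 1.5% → £517000 × 1.5% × 1/12 = £646.2500
1 December – 31 December 1996: 1 month at 3.05% → £517000 × 3.05% × 1/12 = £1314.0417
Total = £11912.5417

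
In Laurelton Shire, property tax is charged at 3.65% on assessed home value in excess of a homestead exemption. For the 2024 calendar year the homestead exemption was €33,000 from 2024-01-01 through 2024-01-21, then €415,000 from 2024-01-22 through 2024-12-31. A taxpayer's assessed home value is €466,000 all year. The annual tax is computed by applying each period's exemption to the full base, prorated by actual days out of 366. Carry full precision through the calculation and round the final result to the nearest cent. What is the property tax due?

2024-01-01 to 2024-01-21: 21 days, exemption €33,000 → (€466,000 − €33,000) × 3.65% × 21/366 = €906.8156
2024-01-22 to 2024-12-31: 345 days, exemption €415,000 → (€466,000 − €415,000) × 3.65% × 345/366 = €1,754.6926
Total = €2,661.5082

€2,661.51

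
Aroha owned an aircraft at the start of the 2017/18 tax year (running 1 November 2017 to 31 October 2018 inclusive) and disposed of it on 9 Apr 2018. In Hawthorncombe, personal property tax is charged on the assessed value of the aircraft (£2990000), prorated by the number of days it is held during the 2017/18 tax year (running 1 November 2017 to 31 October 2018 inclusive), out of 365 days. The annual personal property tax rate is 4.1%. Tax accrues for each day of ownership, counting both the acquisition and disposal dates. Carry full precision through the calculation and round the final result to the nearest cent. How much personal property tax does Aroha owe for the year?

£53738.08

Days held (1 Nov 2017 – 9 Apr 2018): 160 out of 365
Tax = £2990000 × 4.1% × 160/365 = £53738.0822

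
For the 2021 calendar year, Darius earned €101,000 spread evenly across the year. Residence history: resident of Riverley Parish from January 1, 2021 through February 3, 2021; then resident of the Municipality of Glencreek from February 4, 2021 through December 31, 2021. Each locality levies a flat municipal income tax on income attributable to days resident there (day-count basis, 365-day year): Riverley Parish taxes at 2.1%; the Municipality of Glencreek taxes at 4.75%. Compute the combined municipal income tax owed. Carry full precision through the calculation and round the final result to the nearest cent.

€4,548.18

Riverley Parish, January 1 – February 3, 2021: 34 days → €101,000 × 2.1% × 34/365 = €197.5726
The Municipality of Glencreek, February 4 – December 31, 2021: 331 days → €101,000 × 4.75% × 331/365 = €4,350.6096
Total = €4,548.1822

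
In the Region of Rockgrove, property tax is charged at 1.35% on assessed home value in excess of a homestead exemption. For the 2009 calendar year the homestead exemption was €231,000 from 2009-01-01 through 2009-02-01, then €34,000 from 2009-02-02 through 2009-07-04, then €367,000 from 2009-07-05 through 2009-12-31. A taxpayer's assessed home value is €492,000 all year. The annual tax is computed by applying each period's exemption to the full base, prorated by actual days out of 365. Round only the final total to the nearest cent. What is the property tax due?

€3,732.88

2009-01-01 to 2009-02-01: 32 days, exemption €231,000 → (€492,000 − €231,000) × 1.35% × 32/365 = €308.9096
2009-02-02 to 2009-07-04: 153 days, exemption €34,000 → (€492,000 − €34,000) × 1.35% × 153/365 = €2,591.7781
2009-07-05 to 2009-12-31: 180 days, exemption €367,000 → (€492,000 − €367,000) × 1.35% × 180/365 = €832.1918
Total = €3,732.8795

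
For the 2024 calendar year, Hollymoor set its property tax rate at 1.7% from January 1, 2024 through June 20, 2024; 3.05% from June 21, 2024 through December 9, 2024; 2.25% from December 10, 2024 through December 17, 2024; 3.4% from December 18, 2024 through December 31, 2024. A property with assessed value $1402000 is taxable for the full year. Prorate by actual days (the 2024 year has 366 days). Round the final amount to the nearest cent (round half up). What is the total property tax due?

January 1 – June 20, 2024: 172 days at 1.7% → $1402000 × 1.7% × 172/366 = $11200.6776
June 21 – December 9, 2024: 172 days at 3.05% → $1402000 × 3.05% × 172/366 = $20095.3333
December 10 – December 17, 2024: 8 days at 2.25% → $1402000 × 2.25% × 8/366 = $689.5082
December 18 – December 31, 2024: 14 days at 3.4% → $1402000 × 3.4% × 14/366 = $1823.3661
Total = $33808.8852

$33808.89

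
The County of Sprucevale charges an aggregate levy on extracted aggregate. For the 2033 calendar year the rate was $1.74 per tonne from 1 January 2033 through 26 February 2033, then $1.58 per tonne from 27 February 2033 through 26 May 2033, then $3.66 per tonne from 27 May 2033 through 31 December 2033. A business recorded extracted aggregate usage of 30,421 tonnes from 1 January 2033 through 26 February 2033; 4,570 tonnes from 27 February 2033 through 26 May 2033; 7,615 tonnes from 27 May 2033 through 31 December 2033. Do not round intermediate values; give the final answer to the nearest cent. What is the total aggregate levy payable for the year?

$88,024.04

1 January – 26 February 2033: 30,421 tonnes at $1.74/tonne → $52,932.54
27 February – 26 May 2033: 4,570 tonnes at $1.58/tonne → $7,220.60
27 May – 31 December 2033: 7,615 tonnes at $3.66/tonne → $27,870.90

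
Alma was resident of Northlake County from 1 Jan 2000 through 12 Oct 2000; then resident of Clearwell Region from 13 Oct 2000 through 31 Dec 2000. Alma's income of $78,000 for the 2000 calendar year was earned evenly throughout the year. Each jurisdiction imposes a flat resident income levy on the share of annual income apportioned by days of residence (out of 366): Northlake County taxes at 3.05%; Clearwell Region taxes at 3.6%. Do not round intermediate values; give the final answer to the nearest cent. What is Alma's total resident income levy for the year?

$2,472.77

Northlake County, 1 Jan – 12 Oct 2000: 286 days → $78,000 × 3.05% × 286/366 = $1,859.0000
Clearwell Region, 13 Oct – 31 Dec 2000: 80 days → $78,000 × 3.6% × 80/366 = $613.7705
Total = $2,472.7705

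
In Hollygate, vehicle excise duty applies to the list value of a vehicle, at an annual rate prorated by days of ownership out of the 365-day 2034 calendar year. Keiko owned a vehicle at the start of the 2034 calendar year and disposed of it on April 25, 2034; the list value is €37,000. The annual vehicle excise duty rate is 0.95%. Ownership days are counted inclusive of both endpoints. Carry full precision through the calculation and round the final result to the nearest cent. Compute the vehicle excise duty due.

€110.75

Days held (January 1 – April 25, 2034): 115 out of 365
Tax = €37,000 × 0.95% × 115/365 = €110.7466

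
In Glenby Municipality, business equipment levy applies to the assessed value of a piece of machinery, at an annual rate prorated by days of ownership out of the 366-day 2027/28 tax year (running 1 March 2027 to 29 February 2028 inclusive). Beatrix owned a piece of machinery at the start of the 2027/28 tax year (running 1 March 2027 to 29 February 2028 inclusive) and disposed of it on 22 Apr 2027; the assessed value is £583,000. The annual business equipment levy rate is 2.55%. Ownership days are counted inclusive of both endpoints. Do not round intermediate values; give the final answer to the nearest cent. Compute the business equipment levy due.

Days held (1 Mar – 22 Apr 2027): 53 out of 366
Tax = £583,000 × 2.55% × 53/366 = £2,152.7992

£2,152.80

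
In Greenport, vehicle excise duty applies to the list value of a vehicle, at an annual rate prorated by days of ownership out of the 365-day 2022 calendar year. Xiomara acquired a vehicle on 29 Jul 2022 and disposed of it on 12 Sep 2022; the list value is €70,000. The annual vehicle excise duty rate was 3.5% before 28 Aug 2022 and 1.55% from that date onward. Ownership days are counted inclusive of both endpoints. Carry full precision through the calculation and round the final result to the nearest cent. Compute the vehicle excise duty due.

€248.93

29 Jul – 27 Aug 2022: 30 days at 3.5% → €70,000 × 3.5% × 30/365 = €201.3699
28 Aug – 12 Sep 2022: 16 days at 1.55% → €70,000 × 1.55% × 16/365 = €47.5616
Total = €248.9315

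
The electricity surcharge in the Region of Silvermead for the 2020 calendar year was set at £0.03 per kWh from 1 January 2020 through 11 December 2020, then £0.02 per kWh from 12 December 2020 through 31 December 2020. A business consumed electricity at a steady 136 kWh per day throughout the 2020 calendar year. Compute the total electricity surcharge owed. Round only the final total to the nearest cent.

£1466.08

1 January – 11 December 2020: 346 days × 136 kWh/day = 47,056 kWh at £0.03/kWh → £1411.68
12 December – 31 December 2020: 20 days × 136 kWh/day = 2,720 kWh at £0.02/kWh → £54.40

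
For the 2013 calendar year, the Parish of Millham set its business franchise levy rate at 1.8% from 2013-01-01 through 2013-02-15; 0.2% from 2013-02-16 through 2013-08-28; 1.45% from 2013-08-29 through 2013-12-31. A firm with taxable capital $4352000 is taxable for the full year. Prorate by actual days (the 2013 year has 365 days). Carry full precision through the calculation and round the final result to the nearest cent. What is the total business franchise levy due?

$36109.68

2013-01-01 to 2013-02-15: 46 days at 1.8% → $4352000 × 1.8% × 46/365 = $9872.4822
2013-02-16 to 2013-08-28: 194 days at 0.2% → $4352000 × 0.2% × 194/365 = $4626.2356
2013-08-29 to 2013-12-31: 125 days at 1.45% → $4352000 × 1.45% × 125/365 = $21610.9589
Total = $36109.6767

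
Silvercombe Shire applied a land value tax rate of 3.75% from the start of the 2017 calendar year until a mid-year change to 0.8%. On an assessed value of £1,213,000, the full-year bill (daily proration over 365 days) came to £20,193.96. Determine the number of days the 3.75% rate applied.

107 days

Let d = days at the first rate; then 365 − d days at the second rate.
£1,213,000 × [3.75%·d + 0.8%·(365−d)] / 365 = £20,193.96
Solving gives d = 107, so the new rate took effect on 18 April 2017.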